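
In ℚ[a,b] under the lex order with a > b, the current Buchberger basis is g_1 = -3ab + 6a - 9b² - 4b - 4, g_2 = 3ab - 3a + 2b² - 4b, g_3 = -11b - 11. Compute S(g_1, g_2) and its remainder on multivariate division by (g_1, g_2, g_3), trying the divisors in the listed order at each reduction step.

S(g_1, g_2) = -a + 7/3b² + 8/3b + 4/3; remainder on division = -a + 1.

lcm(LM(g_1), LM(g_2)) = ab.
S = (lcm/LT(g_1))·g_1 − (lcm/LT(g_2))·g_2 = -a + 7/3b² + 8/3b + 4/3.
Reduce S modulo (g_1, g_2, g_3) in that order:
  leading term a: no divisor's leading term divides it; move -a to the remainder.
  leading term b²: subtract (-7/33b)·g_3 from 7/3b² + 8/3b + 4/3 → ⅓b + 4/3
  leading term b: subtract (-1/33)·g_3 from ⅓b + 4/3 → 1
  leading term 1: no divisor's leading term divides it; move 1 to the remainder.
The remainder -a + 1 is nonzero, so it would be added as the next basis element.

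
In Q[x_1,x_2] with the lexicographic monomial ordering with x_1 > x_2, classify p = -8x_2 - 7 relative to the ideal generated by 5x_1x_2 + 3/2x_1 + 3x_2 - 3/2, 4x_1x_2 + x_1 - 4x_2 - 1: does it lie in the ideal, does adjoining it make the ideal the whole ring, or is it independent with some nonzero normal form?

Adjoining -8x_2 - 7 makes the ideal the whole ring: the system is inconsistent.

First compute the reduced Gröbner basis of I by Buchberger's algorithm.
f_1 = 5x_1x_2 + 3/2x_1 + 3x_2 - 3/2, LT = x_1x_2.
f_2 = 4x_1x_2 + x_1 - 4x_2 - 1, LT = x_1x_2.

S(f_1,f_2): lcm = x_1x_2. S = 1/20x_1 + 8/5x_2 - 1/20.
  leading term x_1: no divisor's leading term divides it; move 1/20x_1 to the remainder.
  leading term x_2: no divisor's leading term divides it; move 8/5x_2 to the remainder.
  leading term 1: no divisor's leading term divides it; move -1/20 to the remainder.
  remainder 1/20x_1 + 8/5x_2 - 1/20 ≠ 0; add h_3 = 1/20x_1 + 8/5x_2 - 1/20 to the basis.

S(f_1,h_3): lcm = x_1x_2. S = 3/10x_1 - 32x_2^2 + 8/5x_2 - 3/10.
  leading term x_1: subtract (6)·h_3 from 3/10x_1 - 32x_2^2 + 8/5x_2 - 3/10 → -32x_2^2 - 8x_2
  leading term x_2^2: no divisor's leading term divides it; move -32x_2^2 to the remainder.
  leading term x_2: no divisor's leading term divides it; move -8x_2 to the remainder.
  remainder -32x_2^2 - 8x_2 ≠ 0; add h_4 = -32x_2^2 - 8x_2 to the basis.

The other S-polynomials (S(f_2,h_3), S(f_1,h_4), S(f_2,h_4), S(h_3,h_4)) all reduce to 0 modulo the current basis, so we have a Gröbner basis.
Inter-reduce: drop elements whose leading term is divisible by another's, tail-reduce, and make monic.
Reduced Gröbner basis: {x_1 + 32x_2 - 1, x_2^2 + 1/4x_2}.
Label its elements g_1 = x_1 + 32x_2 - 1, g_2 = x_2^2 + 1/4x_2.

Reduce p = -8x_2 - 7 modulo G:
  leading term x_2: no divisor's leading term divides it; move -8x_2 to the remainder.
  leading term 1: no divisor's leading term divides it; move -7 to the remainder.
  normal form = -8x_2 - 7.
The normal form is nonzero, so p ∉ I. Since p minus its normal form lies in I, I + (p) = I + (r) where r = -8x_2 - 7; decide whether this ideal is the whole ring.
Run Buchberger on G together with r (pairs among the g_i already reduce to 0 since G is a Gröbner basis):
g_1 = x_1 + 32x_2 - 1, LT = x_1.
g_2 = x_2^2 + 1/4x_2, LT = x_2^2.
r = -8x_2 - 7, LT = x_2.

S(g_2,r): lcm = x_2^2. S = -5/8x_2.
  leading term x_2: subtract (5/64)·r from -5/8x_2 → 35/64
  leading term 1: no divisor's leading term divides it; move 35/64 to the remainder.
  remainder 35/64 ≠ 0; add m_4 = 35/64 to the basis.

The other S-polynomials (S(g_1,g_2), S(g_1,r), S(g_1,m_4), S(g_2,m_4), S(r,m_4)) all reduce to 0 modulo the current basis, so we have a Gröbner basis.
Inter-reduce: drop elements whose leading term is divisible by another's, tail-reduce, and make monic.
Reduced Gröbner basis: {1}.
The reduced Gröbner basis of I + (p) is {1}: the ideal is the whole ring, so the enlarged system has no common solution — adjoining p is inconsistent.

The remainder on division by a Gröbner basis is unique — it is the normal form.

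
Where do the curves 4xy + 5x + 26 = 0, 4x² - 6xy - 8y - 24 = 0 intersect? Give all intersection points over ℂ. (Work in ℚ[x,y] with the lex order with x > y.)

{(-2, 2), (1/16 - sqrt(1663)*I/16, -21/16 - sqrt(1663)*I/16), (1/16 + sqrt(1663)*I/16, -21/16 + sqrt(1663)*I/16)}

Compute a lex Gröbner basis by Buchberger's algorithm.
f_1 = 4xy + 5x + 26, LT = xy.
f_2 = 4x² - 6xy - 8y - 24, LT = x².

S(f_1,f_2): lcm = x²y. S = 5/4x² + 3/2xy² + 13/2x + 2y² + 6y.
  leading term x²: subtract (5/16)·f_2 from 5/4x² + 3/2xy² + 13/2x + 2y² + 6y → 3/2xy² + 15/8xy + 13/2x + 2y² + 17/2y + 15/2
  leading term xy²: subtract (⅜y)·f_1 from 3/2xy² + 15/8xy + 13/2x + 2y² + 17/2y + 15/2 → 13/2x + 2y² - 5/4y + 15/2
  leading term x: no divisor's leading term divides it; move 13/2x to the remainder.
  leading term y²: no divisor's leading term divides it; move 2y² to the remainder.
  leading term y: no divisor's leading term divides it; move -5/4y to the remainder.
  leading term 1: no divisor's leading term divides it; move 15/2 to the remainder.
  remainder 13/2x + 2y² - 5/4y + 15/2 ≠ 0; add h_3 = 13/2x + 2y² - 5/4y + 15/2 to the basis.

S(f_1,h_3): lcm = xy. S = 5/4x - 4/13y³ + 5/26y² - 15/13y + 13/2.
  leading term x: subtract (5/26)·h_3 from 5/4x - 4/13y³ + 5/26y² - 15/13y + 13/2 → -4/13y³ - 5/26y² - 95/104y + 263/52
  leading term y³: no divisor's leading term divides it; move -4/13y³ to the remainder.
  leading term y²: no divisor's leading term divides it; move -5/26y² to the remainder.
  leading term y: no divisor's leading term divides it; move -95/104y to the remainder.
  leading term 1: no divisor's leading term divides it; move 263/52 to the remainder.
  remainder -4/13y³ - 5/26y² - 95/104y + 263/52 ≠ 0; add h_4 = -4/13y³ - 5/26y² - 95/104y + 263/52 to the basis.

The other S-polynomials (S(f_2,h_3), S(f_1,h_4), S(f_2,h_4), S(h_3,h_4)) all reduce to 0 modulo the current basis, so we have a Gröbner basis.
Inter-reduce: drop elements whose leading term is divisible by another's, tail-reduce, and make monic.
Reduced Gröbner basis: {x + 4/13y² - 5/26y + 15/13, y³ + ⅝y² + 95/32y - 263/16}.

From the last basis element, y³ + ⅝y² + 95/32y - 263/16 = 0, so y takes values in {2, -21/16 - sqrt(1663)*I/16, -21/16 + sqrt(1663)*I/16}. Each choice, substituted upward through the basis, yields the corresponding point(s) of the solution set.
  y = 2: the earlier basis element becomes x + 2 = 0, giving x = -2 — point (-2, 2).
  y = -21/16 - sqrt(1663)*I/16: the earlier basis element becomes x - 1/16 + sqrt(1663)*I/16 = 0, giving x = 1/16 - sqrt(1663)*I/16 — point (1/16 - sqrt(1663)*I/16, -21/16 - sqrt(1663)*I/16).
  y = -21/16 + sqrt(1663)*I/16: the earlier basis element becomes x - 1/16 - sqrt(1663)*I/16 = 0, giving x = 1/16 + sqrt(1663)*I/16 — point (1/16 + sqrt(1663)*I/16, -21/16 + sqrt(1663)*I/16).
Check: every point annihilates each of the original generators.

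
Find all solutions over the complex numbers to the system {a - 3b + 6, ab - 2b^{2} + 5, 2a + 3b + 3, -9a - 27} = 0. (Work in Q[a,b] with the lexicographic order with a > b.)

{(-3, 1)}

Compute a lex Gröbner basis by Buchberger's algorithm.
f_1 = a - 3b + 6, LT = a.
f_2 = ab - 2b^{2} + 5, LT = ab.
f_3 = 2a + 3b + 3, LT = a.
f_4 = -9a - 27, LT = a.

S(f_1,f_2): lcm = ab. S = -b^{2} + 6b - 5.
  leading term b^{2}: no divisor's leading term divides it; move -b^{2} to the remainder.
  leading term b: no divisor's leading term divides it; move 6b to the remainder.
  leading term 1: no divisor's leading term divides it; move -5 to the remainder.
  remainder -b^{2} + 6b - 5 ≠ 0; add h_5 = -b^{2} + 6b - 5 to the basis.

S(f_1,f_3): lcm = a. S = -\tfrac{9}{2}b + \tfrac{9}{2}.
  leading term b: no divisor's leading term divides it; move -\tfrac{9}{2}b to the remainder.
  leading term 1: no divisor's leading term divides it; move \tfrac{9}{2} to the remainder.
  remainder -\tfrac{9}{2}b + \tfrac{9}{2} ≠ 0; add h_6 = -\tfrac{9}{2}b + \tfrac{9}{2} to the basis.

The other S-polynomials (S(f_1,f_4), S(f_2,f_3), S(f_2,f_4), S(f_3,f_4), S(f_1,h_5), S(f_2,h_5), S(f_3,h_5), S(f_4,h_5), S(f_1,h_6), S(f_2,h_6), S(f_3,h_6), S(f_4,h_6), S(h_5,h_6)) all reduce to 0 modulo the current basis, so we have a Gröbner basis.
Inter-reduce: drop elements whose leading term is divisible by another's, tail-reduce, and make monic.
Reduced Gröbner basis: {a + 3, b - 1}.

Since the basis is lex-ordered, b - 1 is univariate in b. Its roots are {1}. Back-substituting each root into the other basis elements fixes the other coordinates.
  b = 1: the earlier basis element becomes a + 3 = 0, giving a = -3 — point (-3, 1).
Each listed point satisfies every original equation (direct substitution).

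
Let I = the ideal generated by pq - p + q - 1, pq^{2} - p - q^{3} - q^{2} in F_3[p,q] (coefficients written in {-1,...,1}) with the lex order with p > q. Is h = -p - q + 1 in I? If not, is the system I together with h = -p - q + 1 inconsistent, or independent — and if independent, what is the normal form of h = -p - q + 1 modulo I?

-p - q + 1 is independent of I; its normal form modulo I is -q - 1.

First compute the reduced Gröbner basis of I by Buchberger's algorithm.
f_1 = pq - p + q - 1, LT = pq.
f_2 = pq^{2} - p - q^{3} - q^{2}, LT = pq^{2}.

S(f_1,f_2): lcm = pq^{2}. S = -pq + p + q^{3} - q^{2} - q.
  leading term pq: subtract (-1)·f_1 from -pq + p + q^{3} - q^{2} - q → q^{3} - q^{2} - 1
  leading term q^{3}: no divisor's leading term divides it; move q^{3} to the remainder.
  leading term q^{2}: no divisor's leading term divides it; move -q^{2} to the remainder.
  leading term 1: no divisor's leading term divides it; move -1 to the remainder.
  remainder q^{3} - q^{2} - 1 ≠ 0; add k_3 = q^{3} - q^{2} - 1 to the basis.

S(f_1,k_3): lcm = pq^{3}. S = p + q^{3} - q^{2}.
  leading term p: no divisor's leading term divides it; move p to the remainder.
  leading term q^{3}: subtract (1)·k_3 from q^{3} - q^{2} → 1
  leading term 1: no divisor's leading term divides it; move 1 to the remainder.
  remainder p + 1 ≠ 0; add k_4 = p + 1 to the basis.

S(f_2,k_3): lcm = pq^{3}. S = pq^{2} - pq + p - q^{4} - q^{3}.
  leading term pq^{2}: subtract (q)·f_1 from pq^{2} - pq + p - q^{4} - q^{3} → p - q^{4} - q^{3} - q^{2} + q
  leading term p: subtract (1)·k_4 from p - q^{4} - q^{3} - q^{2} + q → -q^{4} - q^{3} - q^{2} + q - 1
  leading term q^{4}: subtract (-q)·k_3 from -q^{4} - q^{3} - q^{2} + q - 1 → q^{3} - q^{2} - 1
  leading term q^{3}: subtract (1)·k_3 from q^{3} - q^{2} - 1 → 0
  remainder 0.

S(f_1,k_4): lcm = pq. S = -p - 1.
  leading term p: subtract (-1)·k_4 from -p - 1 → 0
  remainder 0.

S(f_2,k_4): lcm = pq^{2}. S = -p - q^{3} + q^{2}.
  leading term p: subtract (-1)·k_4 from -p - q^{3} + q^{2} → -q^{3} + q^{2} + 1
  leading term q^{3}: subtract (-1)·k_3 from -q^{3} + q^{2} + 1 → 0
  remainder 0.

S(k_3,k_4): leading monomials are coprime, so the S-polynomial reduces to 0 (Buchberger's first criterion).
Every S-polynomial of the final basis reduces to 0, so we have a Gröbner basis.
Inter-reduce: drop elements whose leading term is divisible by another's, tail-reduce, and make monic.
Reduced Gröbner basis: {p + 1, q^{3} - q^{2} - 1}.
Label its elements g_1 = p + 1, g_2 = q^{3} - q^{2} - 1.

Reduce h = -p - q + 1 modulo G:
  leading term p: subtract (-1)·g_1 from -p - q + 1 → -q - 1
  leading term q: no divisor's leading term divides it; move -q to the remainder.
  leading term 1: no divisor's leading term divides it; move -1 to the remainder.
  normal form = -q - 1.
The normal form is nonzero, so h ∉ I. Since h minus its normal form lies in I, I + (h) = I + (r) where r = -q - 1; decide whether this ideal is the whole ring.
Run Buchberger on G together with r (pairs among the g_i already reduce to 0 since G is a Gröbner basis):
g_1 = p + 1, LT = p.
g_2 = q^{3} - q^{2} - 1, LT = q^{3}.
r = -q - 1, LT = q.

S(g_1,g_2): leading monomials are coprime, so the S-polynomial reduces to 0 (Buchberger's first criterion).
S(g_1,r): leading monomials are coprime, so the S-polynomial reduces to 0 (Buchberger's first criterion).
S(g_2,r): lcm = q^{3}. S = q^{2} - 1.
  leading term q^{2}: subtract (-q)·r from q^{2} - 1 → -q - 1
  leading term q: subtract (1)·r from -q - 1 → 0
  remainder 0.

Every S-polynomial of the final basis reduces to 0, so we have a Gröbner basis.
Inter-reduce: drop elements whose leading term is divisible by another's, tail-reduce, and make monic.
Reduced Gröbner basis: {p + 1, q + 1}.
The reduced Gröbner basis of I + (h) is {p + 1, q + 1} ≠ {1}, a proper ideal, so the enlarged system stays consistent: h is independent of I, with normal form -q - 1.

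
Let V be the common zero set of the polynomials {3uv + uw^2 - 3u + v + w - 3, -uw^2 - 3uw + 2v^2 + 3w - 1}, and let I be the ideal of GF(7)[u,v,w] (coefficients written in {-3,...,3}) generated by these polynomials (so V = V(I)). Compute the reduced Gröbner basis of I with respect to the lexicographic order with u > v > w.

G = {uv - uw - u + 3v^2 - 2v - w + 1, uw^2 + 3uw - 2v^2 - 3w + 1, v^3 - 2v^2w^2 - v^2 - vw^2 + 2vw + 3v + 3w^3 + w^2 - 3w - 3}

This is the nonlinear analogue of row-reducing a linear system.

f_1 = 3uv + uw^2 - 3u + v + w - 3, LT = uv.
f_2 = -uw^2 - 3uw + 2v^2 + 3w - 1, LT = uw^2.

S(f_1,f_2): lcm = uvw^2. S = -3uvw - 2uw^4 - uw^2 + 2v^3 - 2vw^2 + 3vw - v - 2w^3 - w^2.
  leading term uvw: subtract (-w)·f_1 from -3uvw - 2uw^4 - uw^2 + 2v^3 - 2vw^2 + 3vw - v - 2w^3 - w^2 → -2uw^4 + uw^3 - uw^2 - 3uw + 2v^3 - 2vw^2 - 3vw - v - 2w^3 - 3w
  leading term uw^4: subtract (2w^2)·f_2 from -2uw^4 + uw^3 - uw^2 - 3uw + 2v^3 - 2vw^2 - 3vw - v - 2w^3 - 3w → -uw^2 - 3uw + 2v^3 + 3v^2w^2 - 2vw^2 - 3vw - v - w^3 + 2w^2 - 3w
  leading term uw^2: subtract (1)·f_2 from -uw^2 - 3uw + 2v^3 + 3v^2w^2 - 2vw^2 - 3vw - v - w^3 + 2w^2 - 3w → 2v^3 + 3v^2w^2 - 2v^2 - 2vw^2 - 3vw - v - w^3 + 2w^2 + w + 1
  leading term v^3: no divisor's leading term divides it; move 2v^3 to the remainder.
  leading term v^2w^2: no divisor's leading term divides it; move 3v^2w^2 to the remainder.
  leading term v^2: no divisor's leading term divides it; move -2v^2 to the remainder.
  leading term vw^2: no divisor's leading term divides it; move -2vw^2 to the remainder.
  leading term vw: no divisor's leading term divides it; move -3vw to the remainder.
  leading term v: no divisor's leading term divides it; move -v to the remainder.
  leading term w^3: no divisor's leading term divides it; move -w^3 to the remainder.
  leading term w^2: no divisor's leading term divides it; move 2w^2 to the remainder.
  leading term w: no divisor's leading term divides it; move w to the remainder.
  leading term 1: no divisor's leading term divides it; move 1 to the remainder.
  remainder 2v^3 + 3v^2w^2 - 2v^2 - 2vw^2 - 3vw - v - w^3 + 2w^2 + w + 1 ≠ 0; add g_3 = 2v^3 + 3v^2w^2 - 2v^2 - 2vw^2 - 3vw - v - w^3 + 2w^2 + w + 1 to the basis.

The other S-polynomials (S(f_1,g_3), S(f_2,g_3)) all reduce to 0 modulo the current basis, so we have a Gröbner basis.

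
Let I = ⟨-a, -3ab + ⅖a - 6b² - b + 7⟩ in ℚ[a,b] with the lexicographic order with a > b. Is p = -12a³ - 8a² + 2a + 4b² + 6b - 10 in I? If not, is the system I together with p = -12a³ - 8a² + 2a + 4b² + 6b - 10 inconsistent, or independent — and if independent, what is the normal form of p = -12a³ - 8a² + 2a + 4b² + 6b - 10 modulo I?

First compute the reduced Gröbner basis of I by Buchberger's algorithm.
f_1 = -a, LT = a.
f_2 = -3ab + ⅖a - 6b² - b + 7, LT = ab.

S(f_1,f_2): lcm = ab. S = 2/15a - 2b² - ⅓b + 7/3.
  leading term a: subtract (-2/15)·f_1 from 2/15a - 2b² - ⅓b + 7/3 → -2b² - ⅓b + 7/3
  leading term b²: no divisor's leading term divides it; move -2b² to the remainder.
  leading term b: no divisor's leading term divides it; move -⅓b to the remainder.
  leading term 1: no divisor's leading term divides it; move 7/3 to the remainder.
  remainder -2b² - ⅓b + 7/3 ≠ 0; add h_3 = -2b² - ⅓b + 7/3 to the basis.

The other S-polynomials (S(f_1,h_3), S(f_2,h_3)) all reduce to 0 modulo the current basis, so we have a Gröbner basis.
Inter-reduce: drop elements whose leading term is divisible by another's, tail-reduce, and make monic.
Reduced Gröbner basis: {a, b² + ⅙b - 7/6}.
Label its elements g_1 = a, g_2 = b² + ⅙b - 7/6.

Reduce p = -12a³ - 8a² + 2a + 4b² + 6b - 10 modulo G:
  leading term a³: subtract (-12a²)·g_1 from -12a³ - 8a² + 2a + 4b² + 6b - 10 → -8a² + 2a + 4b² + 6b - 10
  leading term a²: subtract (-8a)·g_1 from -8a² + 2a + 4b² + 6b - 10 → 2a + 4b² + 6b - 10
  leading term a: subtract (2)·g_1 from 2a + 4b² + 6b - 10 → 4b² + 6b - 10
  leading term b²: subtract (4)·g_2 from 4b² + 6b - 10 → 16/3b - 16/3
  leading term b: no divisor's leading term divides it; move 16/3b to the remainder.
  leading term 1: no divisor's leading term divides it; move -16/3 to the remainder.
  normal form = 16/3b - 16/3.
The normal form is nonzero, so p ∉ I. Since p minus its normal form lies in I, I + (p) = I + (r) where r = 16/3b - 16/3; decide whether this ideal is the whole ring.
Run Buchberger on G together with r (pairs among the g_i already reduce to 0 since G is a Gröbner basis):
g_1 = a, LT = a.
g_2 = b² + ⅙b - 7/6, LT = b².
r = 16/3b - 16/3, LT = b.

The S-polynomials (S(g_1,g_2), S(g_1,r), S(g_2,r)) all reduce to 0 modulo the current basis, so we have a Gröbner basis.
Inter-reduce: drop elements whose leading term is divisible by another's, tail-reduce, and make monic.
Reduced Gröbner basis: {a, b - 1}.
The reduced Gröbner basis of I + (p) is {a, b - 1} ≠ {1}, a proper ideal, so the enlarged system stays consistent: p is independent of I, with normal form 16/3b - 16/3.

-12a³ - 8a² + 2a + 4b² + 6b - 10 is independent of I; its normal form modulo I is 16/3b - 16/3.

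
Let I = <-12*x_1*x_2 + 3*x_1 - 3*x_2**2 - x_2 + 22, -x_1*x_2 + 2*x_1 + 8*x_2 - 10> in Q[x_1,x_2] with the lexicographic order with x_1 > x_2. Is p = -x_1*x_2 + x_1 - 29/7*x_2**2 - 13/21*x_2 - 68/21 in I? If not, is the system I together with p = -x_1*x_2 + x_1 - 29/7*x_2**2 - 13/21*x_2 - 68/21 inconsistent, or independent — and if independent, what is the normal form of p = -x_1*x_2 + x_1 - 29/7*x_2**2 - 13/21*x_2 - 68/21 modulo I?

First compute the reduced Gröbner basis of I by Buchberger's algorithm.
f_1 = -12*x_1*x_2 + 3*x_1 - 3*x_2**2 - x_2 + 22, LT = x_1*x_2.
f_2 = -x_1*x_2 + 2*x_1 + 8*x_2 - 10, LT = x_1*x_2.

S(f_1,f_2): lcm = x_1*x_2. S = 7/4*x_1 + 1/4*x_2**2 + 97/12*x_2 - 71/6.
  reduce S modulo (f_1, f_2):
  remainder 7/4*x_1 + 1/4*x_2**2 + 97/12*x_2 - 71/6 ≠ 0; add h_3 = 7/4*x_1 + 1/4*x_2**2 + 97/12*x_2 - 71/6 to the basis.

S(f_1,h_3): lcm = x_1*x_2. S = -1/4*x_1 - 1/7*x_2**3 - 367/84*x_2**2 + 575/84*x_2 - 11/6.
  reduce S modulo (f_1, f_2, h_3):
  remainder -1/7*x_2**3 - 13/3*x_2**2 + 8*x_2 - 74/21 ≠ 0; add h_4 = -1/7*x_2**3 - 13/3*x_2**2 + 8*x_2 - 74/21 to the basis.

The other S-polynomials (S(f_2,h_3), S(f_1,h_4), S(f_2,h_4), S(h_3,h_4)) all reduce to 0 modulo the current basis, so we have a Gröbner basis.
Inter-reduce: drop elements whose leading term is divisible by another's, tail-reduce, and make monic.
Reduced Gröbner basis: {x_1 + 1/7*x_2**2 + 97/21*x_2 - 142/21, x_2**3 + 91/3*x_2**2 - 56*x_2 + 74/3}.
Label its elements g_1 = x_1 + 1/7*x_2**2 + 97/21*x_2 - 142/21, g_2 = x_2**3 + 91/3*x_2**2 - 56*x_2 + 74/3.

Reduce p = -x_1*x_2 + x_1 - 29/7*x_2**2 - 13/21*x_2 - 68/21 modulo G:
  leading term x_1*x_2: subtract (-x_2)·g_1 from -x_1*x_2 + x_1 - 29/7*x_2**2 - 13/21*x_2 - 68/21 → x_1 + 1/7*x_2**3 + 10/21*x_2**2 - 155/21*x_2 - 68/21
  leading term x_1: subtract (1)·g_1 from x_1 + 1/7*x_2**3 + 10/21*x_2**2 - 155/21*x_2 - 68/21 → 1/7*x_2**3 + 1/3*x_2**2 - 12*x_2 + 74/21
  leading term x_2**3: subtract (1/7)·g_2 from 1/7*x_2**3 + 1/3*x_2**2 - 12*x_2 + 74/21 → -4*x_2**2 - 4*x_2
  leading term x_2**2: no divisor's leading term divides it; move -4*x_2**2 to the remainder.
  leading term x_2: no divisor's leading term divides it; move -4*x_2 to the remainder.
  normal form = -4*x_2**2 - 4*x_2.
The normal form is nonzero, so p ∉ I. Since p minus its normal form lies in I, I + (p) = I + (r) where r = -4*x_2**2 - 4*x_2; decide whether this ideal is the whole ring.
Run Buchberger on G together with r (pairs among the g_i already reduce to 0 since G is a Gröbner basis):
g_1 = x_1 + 1/7*x_2**2 + 97/21*x_2 - 142/21, LT = x_1.
g_2 = x_2**3 + 91/3*x_2**2 - 56*x_2 + 74/3, LT = x_2**3.
r = -4*x_2**2 - 4*x_2, LT = x_2**2.

S(g_2,r): lcm = x_2**3. S = 88/3*x_2**2 - 56*x_2 + 74/3.
  reduce S modulo (g_1, g_2, r):
  remainder -256/3*x_2 + 74/3 ≠ 0; add m_4 = -256/3*x_2 + 74/3 to the basis.

S(g_2,m_4): lcm = x_2**3. S = 11759/384*x_2**2 - 56*x_2 + 74/3.
  reduce S modulo (g_1, g_2, r, m_4):
  remainder -6105/16384 ≠ 0; add m_5 = -6105/16384 to the basis.

The other S-polynomials (S(g_1,g_2), S(g_1,r), S(g_1,m_4), S(r,m_4), S(g_1,m_5), S(g_2,m_5), S(r,m_5), S(m_4,m_5)) all reduce to 0 modulo the current basis, so we have a Gröbner basis.
Inter-reduce: drop elements whose leading term is divisible by another's, tail-reduce, and make monic.
Reduced Gröbner basis: {1}.
The reduced Gröbner basis of I + (p) is {1}: the ideal is the whole ring, so the enlarged system has no common solution — adjoining p is inconsistent.

Adjoining -x_1*x_2 + x_1 - 29/7*x_2**2 - 13/21*x_2 - 68/21 makes the ideal the whole ring: the system is inconsistent.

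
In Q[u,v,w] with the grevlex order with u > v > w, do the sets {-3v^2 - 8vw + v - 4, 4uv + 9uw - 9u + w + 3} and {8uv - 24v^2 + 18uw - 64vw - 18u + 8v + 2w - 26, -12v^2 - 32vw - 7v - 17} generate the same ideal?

For a fixed monomial order, each ideal has a unique reduced Gröbner basis; comparing bases decides equality.
Buchberger on the first generating set:
f_1 = -3v^2 - 8vw + v - 4, LT = v^2.
f_2 = 4uv + 9uw - 9u + w + 3, LT = uv.

S(f_1,f_2): lcm = uv^2. S = 5/12uvw + 23/12uv - 1/4vw + 4/3u - 3/4v.
  leading term uvw: subtract (5/48w)·f_2 from 5/12uvw + 23/12uv - 1/4vw + 4/3u - 3/4v → -15/16uw^2 + 23/12uv + 15/16uw - 1/4vw - 5/48w^2 + 4/3u - 3/4v - 5/16w
  leading term uw^2: no divisor's leading term divides it; move -15/16uw^2 to the remainder.
  leading term uv: subtract (23/48)·f_2 from 23/12uv + 15/16uw - 1/4vw - 5/48w^2 + 4/3u - 3/4v - 5/16w → -27/8uw - 1/4vw - 5/48w^2 + 271/48u - 3/4v - 19/24w - 23/16
  leading term uw: no divisor's leading term divides it; move -27/8uw to the remainder.
  leading term vw: no divisor's leading term divides it; move -1/4vw to the remainder.
  leading term w^2: no divisor's leading term divides it; move -5/48w^2 to the remainder.
  leading term u: no divisor's leading term divides it; move 271/48u to the remainder.
  leading term v: no divisor's leading term divides it; move -3/4v to the remainder.
  leading term w: no divisor's leading term divides it; move -19/24w to the remainder.
  leading term 1: no divisor's leading term divides it; move -23/16 to the remainder.
  remainder -15/16uw^2 - 27/8uw - 1/4vw - 5/48w^2 + 271/48u - 3/4v - 19/24w - 23/16 ≠ 0; add g_3 = -15/16uw^2 - 27/8uw - 1/4vw - 5/48w^2 + 271/48u - 3/4v - 19/24w - 23/16 to the basis.

The other S-polynomials (S(f_1,g_3), S(f_2,g_3)) all reduce to 0 modulo the current basis, so we have a Gröbner basis.
Inter-reduce: drop elements whose leading term is divisible by another's, tail-reduce, and make monic.
Reduced Gröbner basis: {uw^2 + 18/5uw + 4/15vw + 1/9w^2 - 271/45u + 4/5v + 38/45w + 23/15, uv + 9/4uw - 9/4u + 1/4w + 3/4, v^2 + 8/3vw - 1/3v + 4/3}.

Buchberger on the second generating set:
h_1 = 8uv - 24v^2 + 18uw - 64vw - 18u + 8v + 2w - 26, LT = uv.
h_2 = -12v^2 - 32vw - 7v - 17, LT = v^2.

S(h_1,h_2): lcm = uv^2. S = -3v^3 - 5/12uvw - 8v^2w - 17/6uv + v^2 + 1/4vw - 17/12u - 13/4v.
  leading term v^3: subtract (1/4v)·h_2 from -3v^3 - 5/12uvw - 8v^2w - 17/6uv + v^2 + 1/4vw - 17/12u - 13/4v → -5/12uvw - 17/6uv + 11/4v^2 + 1/4vw - 17/12u + v
  leading term uvw: subtract (-5/96w)·h_1 from -5/12uvw - 17/6uv + 11/4v^2 + 1/4vw - 17/12u + v → -5/4v^2w + 15/16uw^2 - 10/3vw^2 - 17/6uv + 11/4v^2 - 15/16uw + 2/3vw + 5/48w^2 - 17/12u + v - 65/48w
  leading term v^2w: subtract (5/48w)·h_2 from -5/4v^2w + 15/16uw^2 - 10/3vw^2 - 17/6uv + 11/4v^2 - 15/16uw + 2/3vw + 5/48w^2 - 17/12u + v - 65/48w → 15/16uw^2 - 17/6uv + 11/4v^2 - 15/16uw + 67/48vw + 5/48w^2 - 17/12u + v + 5/12w
  leading term uw^2: no divisor's leading term divides it; move 15/16uw^2 to the remainder.
  leading term uv: subtract (-17/48)·h_1 from -17/6uv + 11/4v^2 - 15/16uw + 67/48vw + 5/48w^2 - 17/12u + v + 5/12w → -23/4v^2 + 87/16uw - 1021/48vw + 5/48w^2 - 187/24u + 23/6v + 9/8w - 221/24
  leading term v^2: subtract (23/48)·h_2 from -23/4v^2 + 87/16uw - 1021/48vw + 5/48w^2 - 187/24u + 23/6v + 9/8w - 221/24 → 87/16uw - 95/16vw + 5/48w^2 - 187/24u + 115/16v + 9/8w - 17/16
  leading term uw: no divisor's leading term divides it; move 87/16uw to the remainder.
  leading term vw: no divisor's leading term divides it; move -95/16vw to the remainder.
  leading term w^2: no divisor's leading term divides it; move 5/48w^2 to the remainder.
  leading term u: no divisor's leading term divides it; move -187/24u to the remainder.
  leading term v: no divisor's leading term divides it; move 115/16v to the remainder.
  leading term w: no divisor's leading term divides it; move 9/8w to the remainder.
  leading term 1: no divisor's leading term divides it; move -17/16 to the remainder.
  remainder 15/16uw^2 + 87/16uw - 95/16vw + 5/48w^2 - 187/24u + 115/16v + 9/8w - 17/16 ≠ 0; add k_3 = 15/16uw^2 + 87/16uw - 95/16vw + 5/48w^2 - 187/24u + 115/16v + 9/8w - 17/16 to the basis.

The other S-polynomials (S(h_1,k_3), S(h_2,k_3)) all reduce to 0 modulo the current basis, so we have a Gröbner basis.
Inter-reduce: drop elements whose leading term is divisible by another's, tail-reduce, and make monic.
Reduced Gröbner basis: {uw^2 + 29/5uw - 19/3vw + 1/9w^2 - 374/45u + 23/3v + 6/5w - 17/15, uv + 9/4uw - 9/4u + 11/4v + 1/4w + 1, v^2 + 8/3vw + 7/12v + 17/12}.

The bases are distinct; the ideals are different.

No, the ideals differ.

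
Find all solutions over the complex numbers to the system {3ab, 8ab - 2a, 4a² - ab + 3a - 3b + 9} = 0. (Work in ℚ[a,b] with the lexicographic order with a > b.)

Compute a lex Gröbner basis by Buchberger's algorithm.
f_1 = 3ab, LT = ab.
f_2 = 8ab - 2a, LT = ab.
f_3 = 4a² - ab + 3a - 3b + 9, LT = a².

S(f_1,f_2): lcm = ab. S = ¼a.
  reduce S modulo (f_1, f_2, f_3):
  remainder ¼a ≠ 0; add h_4 = ¼a to the basis.

S(f_1,f_3): lcm = a²b. S = ¼ab² - ¾ab + ¾b² - 9/4b.
  reduce S modulo (f_1, f_2, f_3, h_4):
  remainder ¾b² - 9/4b ≠ 0; add h_5 = ¾b² - 9/4b to the basis.

S(f_2,f_3): lcm = a²b. S = -¼a² + ¼ab² - ¾ab + ¾b² - 9/4b.
  reduce S modulo (f_1, f_2, f_3, h_4, h_5):
  remainder -3/16b + 9/16 ≠ 0; add h_6 = -3/16b + 9/16 to the basis.

The other S-polynomials (S(f_1,h_4), S(f_2,h_4), S(f_3,h_4), S(f_1,h_5), S(f_2,h_5), S(f_3,h_5), S(h_4,h_5), S(f_1,h_6), S(f_2,h_6), S(f_3,h_6), S(h_4,h_6), S(h_5,h_6)) all reduce to 0 modulo the current basis, so we have a Gröbner basis.
Inter-reduce: drop elements whose leading term is divisible by another's, tail-reduce, and make monic.
Reduced Gröbner basis: {a, b - 3}.

From the last basis element, b - 3 = 0, so b takes values in {3}. Each choice, substituted upward through the basis, yields the corresponding point(s) of the solution set.
  b = 3: the earlier basis element becomes a = 0, giving a = 0 — point (0, 3).

{(0, 3)}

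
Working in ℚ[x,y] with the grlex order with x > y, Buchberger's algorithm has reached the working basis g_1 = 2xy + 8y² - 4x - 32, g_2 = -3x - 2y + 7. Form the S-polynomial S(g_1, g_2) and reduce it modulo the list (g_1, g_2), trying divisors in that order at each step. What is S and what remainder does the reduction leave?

S(g_1, g_2) = 10/3y² - 2x + 7/3y - 16; remainder on division = 10/3y² + 11/3y - 62/3.

lcm(LM(g_1), LM(g_2)) = xy.
S = (lcm/LT(g_1))·g_1 − (lcm/LT(g_2))·g_2 = 10/3y² - 2x + 7/3y - 16.
Reduce S modulo (g_1, g_2) in that order:
  leading term y²: no divisor's leading term divides it; move 10/3y² to the remainder.
  leading term x: subtract (⅔)·g_2 from -2x + 7/3y - 16 → 11/3y - 62/3
  leading term y: no divisor's leading term divides it; move 11/3y to the remainder.
  leading term 1: no divisor's leading term divides it; move -62/3 to the remainder.
The remainder 10/3y² + 11/3y - 62/3 is nonzero, so it would be added as the next basis element.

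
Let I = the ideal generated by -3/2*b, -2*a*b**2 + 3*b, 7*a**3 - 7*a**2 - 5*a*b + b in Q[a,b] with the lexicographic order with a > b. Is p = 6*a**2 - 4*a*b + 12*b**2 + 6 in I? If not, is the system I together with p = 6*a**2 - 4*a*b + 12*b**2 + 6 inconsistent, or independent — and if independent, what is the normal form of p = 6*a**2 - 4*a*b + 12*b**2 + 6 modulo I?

First compute the reduced Gröbner basis of I by Buchberger's algorithm.
f_1 = -3/2*b, LT = b.
f_2 = -2*a*b**2 + 3*b, LT = a*b**2.
f_3 = 7*a**3 - 7*a**2 - 5*a*b + b, LT = a**3.

The S-polynomials (S(f_1,f_2), S(f_1,f_3), S(f_2,f_3)) all reduce to 0 modulo the current basis, so we have a Gröbner basis.
Inter-reduce: drop elements whose leading term is divisible by another's, tail-reduce, and make monic.
Reduced Gröbner basis: {a**3 - a**2, b}.
Label its elements g_1 = a**3 - a**2, g_2 = b.

Reduce p = 6*a**2 - 4*a*b + 12*b**2 + 6 modulo G:
  leading term a**2: no divisor's leading term divides it; move 6*a**2 to the remainder.
  leading term a*b: subtract (-4*a)·g_2 from -4*a*b + 12*b**2 + 6 → 12*b**2 + 6
  leading term b**2: subtract (12*b)·g_2 from 12*b**2 + 6 → 6
  leading term 1: no divisor's leading term divides it; move 6 to the remainder.
  normal form = 6*a**2 + 6.
The normal form is nonzero, so p ∉ I. Since p minus its normal form lies in I, I + (p) = I + (r) where r = 6*a**2 + 6; decide whether this ideal is the whole ring.
Run Buchberger on G together with r (pairs among the g_i already reduce to 0 since G is a Gröbner basis):
g_1 = a**3 - a**2, LT = a**3.
g_2 = b, LT = b.
r = 6*a**2 + 6, LT = a**2.

S(g_1,r): lcm = a**3. S = -a**2 - a.
  leading term a**2: subtract (-1/6)·r from -a**2 - a → -a + 1
  leading term a: no divisor's leading term divides it; move -a to the remainder.
  leading term 1: no divisor's leading term divides it; move 1 to the remainder.
  remainder -a + 1 ≠ 0; add m_4 = -a + 1 to the basis.

S(r,m_4): lcm = a**2. S = a + 1.
  leading term a: subtract (-1)·m_4 from a + 1 → 2
  leading term 1: no divisor's leading term divides it; move 2 to the remainder.
  remainder 2 ≠ 0; add m_5 = 2 to the basis.

The other S-polynomials (S(g_1,g_2), S(g_2,r), S(g_1,m_4), S(g_2,m_4), S(g_1,m_5), S(g_2,m_5), S(r,m_5), S(m_4,m_5)) all reduce to 0 modulo the current basis, so we have a Gröbner basis.
Inter-reduce: drop elements whose leading term is divisible by another's, tail-reduce, and make monic.
Reduced Gröbner basis: {1}.
The reduced Gröbner basis of I + (p) is {1}: the ideal is the whole ring, so the enlarged system has no common solution — adjoining p is inconsistent.

Adjoining 6*a**2 - 4*a*b + 12*b**2 + 6 makes the ideal the whole ring: the system is inconsistent.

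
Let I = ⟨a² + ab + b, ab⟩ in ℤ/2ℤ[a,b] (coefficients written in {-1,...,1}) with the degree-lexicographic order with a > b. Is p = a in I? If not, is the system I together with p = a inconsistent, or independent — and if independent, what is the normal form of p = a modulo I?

First compute the reduced Gröbner basis of I by Buchberger's algorithm.
f_1 = a² + ab + b, LT = a².
f_2 = ab, LT = ab.

S(f_1,f_2): lcm = a²b. S = ab² + b².
  reduce S modulo (f_1, f_2):
  remainder b² ≠ 0; add h_3 = b² to the basis.

The other S-polynomials (S(f_1,h_3), S(f_2,h_3)) all reduce to 0 modulo the current basis, so we have a Gröbner basis.
Inter-reduce: drop elements whose leading term is divisible by another's, tail-reduce, and make monic.
Reduced Gröbner basis: {a² + b, ab, b²}.
Label its elements g_1 = a² + b, g_2 = ab, g_3 = b².

Reduce p = a modulo G:
  leading term a: no divisor's leading term divides it; move a to the remainder.
  normal form = a.
The normal form is nonzero, so p ∉ I. Since p minus its normal form lies in I, I + (p) = I + (r) where r = a; decide whether this ideal is the whole ring.
Run Buchberger on G together with r (pairs among the g_i already reduce to 0 since G is a Gröbner basis):
g_1 = a² + b, LT = a².
g_2 = ab, LT = ab.
g_3 = b², LT = b².
r = a, LT = a.

S(g_1,r): lcm = a². S = b.
  reduce S modulo (g_1, g_2, g_3, r):
  remainder b ≠ 0; add m_5 = b to the basis.

The other S-polynomials (S(g_1,g_2), S(g_1,g_3), S(g_2,g_3), S(g_2,r), S(g_3,r), S(g_1,m_5), S(g_2,m_5), S(g_3,m_5), S(r,m_5)) all reduce to 0 modulo the current basis, so we have a Gröbner basis.
Inter-reduce: drop elements whose leading term is divisible by another's, tail-reduce, and make monic.
Reduced Gröbner basis: {a, b}.
The reduced Gröbner basis of I + (p) is {a, b} ≠ {1}, a proper ideal, so the enlarged system stays consistent: p is independent of I, with normal form a.

a is independent of I; its normal form modulo I is a.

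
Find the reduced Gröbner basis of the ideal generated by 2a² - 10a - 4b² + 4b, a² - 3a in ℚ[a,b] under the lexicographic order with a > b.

G = {a + b² - b, b⁴ - 2b³ + 4b² - 3b}

f_1 = 2a² - 10a - 4b² + 4b, LT = a².
f_2 = a² - 3a, LT = a².

S(f_1,f_2): lcm = a². S = -2a - 2b² + 2b.
  reduce S modulo (f_1, f_2):
  remainder -2a - 2b² + 2b ≠ 0; add g_3 = -2a - 2b² + 2b to the basis.

S(f_1,g_3): lcm = a². S = -ab² + ab - 5a - 2b² + 2b.
  reduce S modulo (f_1, f_2, g_3):
  remainder b⁴ - 2b³ + 4b² - 3b ≠ 0; add g_4 = b⁴ - 2b³ + 4b² - 3b to the basis.

The other S-polynomials (S(f_2,g_3), S(f_1,g_4), S(f_2,g_4), S(g_3,g_4)) all reduce to 0 modulo the current basis, so we have a Gröbner basis.
Inter-reduce: drop elements whose leading term is divisible by another's, tail-reduce, and make monic.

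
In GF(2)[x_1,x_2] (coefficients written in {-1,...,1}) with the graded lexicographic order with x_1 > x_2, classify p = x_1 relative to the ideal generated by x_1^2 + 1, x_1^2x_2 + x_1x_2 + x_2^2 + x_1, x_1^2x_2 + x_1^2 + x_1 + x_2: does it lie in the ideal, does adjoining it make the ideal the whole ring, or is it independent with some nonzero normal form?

First compute the reduced Gröbner basis of I by Buchberger's algorithm.
f_1 = x_1^2 + 1, LT = x_1^2.
f_2 = x_1^2x_2 + x_1x_2 + x_2^2 + x_1, LT = x_1^2x_2.
f_3 = x_1^2x_2 + x_1^2 + x_1 + x_2, LT = x_1^2x_2.

S(f_1,f_2): lcm = x_1^2x_2. S = x_1x_2 + x_2^2 + x_1 + x_2.
  leading term x_1x_2: no divisor's leading term divides it; move x_1x_2 to the remainder.
  leading term x_2^2: no divisor's leading term divides it; move x_2^2 to the remainder.
  leading term x_1: no divisor's leading term divides it; move x_1 to the remainder.
  leading term x_2: no divisor's leading term divides it; move x_2 to the remainder.
  remainder x_1x_2 + x_2^2 + x_1 + x_2 ≠ 0; add h_4 = x_1x_2 + x_2^2 + x_1 + x_2 to the basis.

S(f_1,f_3): lcm = x_1^2x_2. S = x_1^2 + x_1.
  leading term x_1^2: subtract (1)·f_1 from x_1^2 + x_1 → x_1 + 1
  leading term x_1: no divisor's leading term divides it; move x_1 to the remainder.
  leading term 1: no divisor's leading term divides it; move 1 to the remainder.
  remainder x_1 + 1 ≠ 0; add h_5 = x_1 + 1 to the basis.

S(f_1,h_4): lcm = x_1^2x_2. S = x_1x_2^2 + x_1^2 + x_1x_2 + x_2.
  leading term x_1x_2^2: subtract (x_2)·h_4 from x_1x_2^2 + x_1^2 + x_1x_2 + x_2 → x_2^3 + x_1^2 + x_2^2 + x_2
  leading term x_2^3: no divisor's leading term divides it; move x_2^3 to the remainder.
  leading term x_1^2: subtract (1)·f_1 from x_1^2 + x_2^2 + x_2 → x_2^2 + x_2 + 1
  leading term x_2^2: no divisor's leading term divides it; move x_2^2 to the remainder.
  leading term x_2: no divisor's leading term divides it; move x_2 to the remainder.
  leading term 1: no divisor's leading term divides it; move 1 to the remainder.
  remainder x_2^3 + x_2^2 + x_2 + 1 ≠ 0; add h_6 = x_2^3 + x_2^2 + x_2 + 1 to the basis.

S(f_2,h_5): lcm = x_1^2x_2. S = x_2^2 + x_1.
  leading term x_2^2: no divisor's leading term divides it; move x_2^2 to the remainder.
  leading term x_1: subtract (1)·h_5 from x_1 → 1
  leading term 1: no divisor's leading term divides it; move 1 to the remainder.
  remainder x_2^2 + 1 ≠ 0; add h_7 = x_2^2 + 1 to the basis.

The other S-polynomials (S(f_2,f_3), S(f_2,h_4), S(f_3,h_4), S(f_1,h_5), S(f_3,h_5), S(h_4,h_5), S(f_1,h_6), S(f_2,h_6), S(f_3,h_6), S(h_4,h_6), S(h_5,h_6), S(f_1,h_7), S(f_2,h_7), S(f_3,h_7), S(h_4,h_7), S(h_5,h_7), S(h_6,h_7)) all reduce to 0 modulo the current basis, so we have a Gröbner basis.
Inter-reduce: drop elements whose leading term is divisible by another's, tail-reduce, and make monic.
Reduced Gröbner basis: {x_2^2 + 1, x_1 + 1}.
Label its elements g_1 = x_2^2 + 1, g_2 = x_1 + 1.

Reduce p = x_1 modulo G:
  leading term x_1: subtract (1)·g_2 from x_1 → 1
  leading term 1: no divisor's leading term divides it; move 1 to the remainder.
  normal form = 1.
The normal form is nonzero, so p ∉ I. Since p minus its normal form lies in I, I + (p) = I + (r) where r = 1; decide whether this ideal is the whole ring.
Here r = 1 is a nonzero constant, hence a unit: 1 ∈ I + (p), the Gröbner basis of I + (p) is {1}, and the enlarged system has no common solution — adjoining p is inconsistent.

Adjoining x_1 makes the ideal the whole ring: the system is inconsistent.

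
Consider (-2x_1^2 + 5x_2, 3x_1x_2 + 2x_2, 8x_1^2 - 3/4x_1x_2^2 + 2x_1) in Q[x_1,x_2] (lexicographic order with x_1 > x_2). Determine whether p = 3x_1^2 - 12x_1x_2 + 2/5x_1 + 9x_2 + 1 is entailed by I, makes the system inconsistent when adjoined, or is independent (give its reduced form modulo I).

First compute the reduced Gröbner basis of I by Buchberger's algorithm.
f_1 = -2x_1^2 + 5x_2, LT = x_1^2.
f_2 = 3x_1x_2 + 2x_2, LT = x_1x_2.
f_3 = 8x_1^2 - 3/4x_1x_2^2 + 2x_1, LT = x_1^2.

S(f_1,f_2): lcm = x_1^2x_2. S = -2/3x_1x_2 - 5/2x_2^2.
  leading term x_1x_2: subtract (-2/9)·f_2 from -2/3x_1x_2 - 5/2x_2^2 → -5/2x_2^2 + 4/9x_2
  leading term x_2^2: no divisor's leading term divides it; move -5/2x_2^2 to the remainder.
  leading term x_2: no divisor's leading term divides it; move 4/9x_2 to the remainder.
  remainder -5/2x_2^2 + 4/9x_2 ≠ 0; add h_4 = -5/2x_2^2 + 4/9x_2 to the basis.

S(f_1,f_3): lcm = x_1^2. S = 3/32x_1x_2^2 - 1/4x_1 - 5/2x_2.
  leading term x_1x_2^2: subtract (1/32x_2)·f_2 from 3/32x_1x_2^2 - 1/4x_1 - 5/2x_2 → -1/4x_1 - 1/16x_2^2 - 5/2x_2
  leading term x_1: no divisor's leading term divides it; move -1/4x_1 to the remainder.
  leading term x_2^2: subtract (1/40)·h_4 from -1/16x_2^2 - 5/2x_2 → -113/45x_2
  leading term x_2: no divisor's leading term divides it; move -113/45x_2 to the remainder.
  remainder -1/4x_1 - 113/45x_2 ≠ 0; add h_5 = -1/4x_1 - 113/45x_2 to the basis.

S(f_2,f_3): lcm = x_1^2x_2. S = 3/32x_1x_2^3 + 5/12x_1x_2.
  leading term x_1x_2^3: subtract (1/32x_2^2)·f_2 from 3/32x_1x_2^3 + 5/12x_1x_2 → 5/12x_1x_2 - 1/16x_2^3
  leading term x_1x_2: subtract (5/36)·f_2 from 5/12x_1x_2 - 1/16x_2^3 → -1/16x_2^3 - 5/18x_2
  leading term x_2^3: subtract (1/40x_2)·h_4 from -1/16x_2^3 - 5/18x_2 → -1/90x_2^2 - 5/18x_2
  leading term x_2^2: subtract (1/225)·h_4 from -1/90x_2^2 - 5/18x_2 → -1133/4050x_2
  leading term x_2: no divisor's leading term divides it; move -1133/4050x_2 to the remainder.
  remainder -1133/4050x_2 ≠ 0; add h_6 = -1133/4050x_2 to the basis.

The other S-polynomials (S(f_1,h_4), S(f_2,h_4), S(f_3,h_4), S(f_1,h_5), S(f_2,h_5), S(f_3,h_5), S(h_4,h_5), S(f_1,h_6), S(f_2,h_6), S(f_3,h_6), S(h_4,h_6), S(h_5,h_6)) all reduce to 0 modulo the current basis, so we have a Gröbner basis.
Inter-reduce: drop elements whose leading term is divisible by another's, tail-reduce, and make monic.
Reduced Gröbner basis: {x_1, x_2}.
Label its elements g_1 = x_1, g_2 = x_2.

Reduce p = 3x_1^2 - 12x_1x_2 + 2/5x_1 + 9x_2 + 1 modulo G:
  leading term x_1^2: subtract (3x_1)·g_1 from 3x_1^2 - 12x_1x_2 + 2/5x_1 + 9x_2 + 1 → -12x_1x_2 + 2/5x_1 + 9x_2 + 1
  leading term x_1x_2: subtract (-12x_2)·g_1 from -12x_1x_2 + 2/5x_1 + 9x_2 + 1 → 2/5x_1 + 9x_2 + 1
  leading term x_1: subtract (2/5)·g_1 from 2/5x_1 + 9x_2 + 1 → 9x_2 + 1
  leading term x_2: subtract (9)·g_2 from 9x_2 + 1 → 1
  leading term 1: no divisor's leading term divides it; move 1 to the remainder.
  normal form = 1.
The normal form is nonzero, so p ∉ I. Since p minus its normal form lies in I, I + (p) = I + (r) where r = 1; decide whether this ideal is the whole ring.
Here r = 1 is a nonzero constant, hence a unit: 1 ∈ I + (p), the Gröbner basis of I + (p) is {1}, and the enlarged system has no common solution — adjoining p is inconsistent.

Adjoining 3x_1^2 - 12x_1x_2 + 2/5x_1 + 9x_2 + 1 makes the ideal the whole ring: the system is inconsistent.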